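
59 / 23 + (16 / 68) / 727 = 729273 / 284257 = 2.57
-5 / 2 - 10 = -25 / 2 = -12.50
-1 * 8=-8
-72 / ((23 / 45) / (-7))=22680 / 23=986.09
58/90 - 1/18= 53/90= 0.59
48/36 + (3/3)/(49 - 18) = 127/93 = 1.37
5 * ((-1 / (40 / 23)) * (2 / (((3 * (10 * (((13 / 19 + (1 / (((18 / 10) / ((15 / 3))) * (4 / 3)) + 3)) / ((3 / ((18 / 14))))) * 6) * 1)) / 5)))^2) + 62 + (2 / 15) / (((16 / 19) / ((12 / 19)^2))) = 330326813347 / 5322554550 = 62.06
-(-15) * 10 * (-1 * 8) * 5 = -6000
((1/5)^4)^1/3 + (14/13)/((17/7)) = 183971/414375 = 0.44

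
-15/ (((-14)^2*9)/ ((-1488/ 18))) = 310/ 441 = 0.70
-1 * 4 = -4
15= 15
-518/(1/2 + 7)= -1036/15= -69.07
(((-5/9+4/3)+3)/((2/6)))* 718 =24412/3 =8137.33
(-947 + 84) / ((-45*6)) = 863 / 270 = 3.20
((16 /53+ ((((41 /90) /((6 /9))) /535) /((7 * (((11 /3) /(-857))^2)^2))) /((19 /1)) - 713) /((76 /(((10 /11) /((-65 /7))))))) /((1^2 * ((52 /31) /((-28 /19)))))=6696839962205365707 /211738862779358200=31.63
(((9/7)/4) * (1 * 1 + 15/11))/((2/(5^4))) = 237.42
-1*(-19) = 19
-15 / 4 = -3.75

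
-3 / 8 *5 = -15 / 8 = -1.88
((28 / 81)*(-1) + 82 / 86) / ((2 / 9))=2117 / 774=2.74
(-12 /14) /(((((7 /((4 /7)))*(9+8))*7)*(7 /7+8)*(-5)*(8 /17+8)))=1 /648270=0.00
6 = 6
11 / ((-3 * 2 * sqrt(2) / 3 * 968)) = -sqrt(2) / 352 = -0.00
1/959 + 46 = 44115/959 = 46.00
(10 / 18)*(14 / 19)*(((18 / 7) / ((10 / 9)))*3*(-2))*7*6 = -4536 / 19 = -238.74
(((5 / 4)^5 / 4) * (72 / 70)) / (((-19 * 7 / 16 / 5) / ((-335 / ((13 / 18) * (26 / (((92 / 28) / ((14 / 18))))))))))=17552953125 / 493415104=35.57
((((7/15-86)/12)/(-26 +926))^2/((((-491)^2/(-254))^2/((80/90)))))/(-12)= -26549769481/5147896121217733500000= -0.00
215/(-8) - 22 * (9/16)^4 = -952811/32768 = -29.08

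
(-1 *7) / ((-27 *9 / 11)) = 77 / 243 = 0.32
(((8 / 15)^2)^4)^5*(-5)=-1329227995784915872903807060280344576 / 22114664641880024284546379931271076202392578125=-0.00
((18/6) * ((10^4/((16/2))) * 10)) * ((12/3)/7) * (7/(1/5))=750000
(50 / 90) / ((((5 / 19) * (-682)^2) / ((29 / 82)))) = 551 / 343261512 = 0.00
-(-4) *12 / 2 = 24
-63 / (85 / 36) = -2268 / 85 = -26.68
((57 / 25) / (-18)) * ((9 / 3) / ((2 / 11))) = -2.09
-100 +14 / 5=-486 / 5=-97.20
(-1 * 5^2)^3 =-15625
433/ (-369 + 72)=-433/ 297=-1.46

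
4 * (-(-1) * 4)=16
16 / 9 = 1.78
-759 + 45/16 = -12099/16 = -756.19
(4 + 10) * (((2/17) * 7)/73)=196/1241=0.16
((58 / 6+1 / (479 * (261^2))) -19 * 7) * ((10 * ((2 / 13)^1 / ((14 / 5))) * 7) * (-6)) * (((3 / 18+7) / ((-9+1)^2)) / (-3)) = -4326188729675 / 40722188832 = -106.24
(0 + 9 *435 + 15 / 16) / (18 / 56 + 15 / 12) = 438585 / 176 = 2491.96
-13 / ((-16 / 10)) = 65 / 8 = 8.12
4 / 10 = 2 / 5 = 0.40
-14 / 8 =-7 / 4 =-1.75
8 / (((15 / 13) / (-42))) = -1456 / 5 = -291.20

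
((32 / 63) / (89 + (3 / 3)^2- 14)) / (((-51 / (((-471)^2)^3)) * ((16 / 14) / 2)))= -2503739563152.46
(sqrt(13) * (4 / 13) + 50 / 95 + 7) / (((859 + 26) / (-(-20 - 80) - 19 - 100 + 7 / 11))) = -2626 / 16815 - 808 * sqrt(13) / 126555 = -0.18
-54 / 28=-1.93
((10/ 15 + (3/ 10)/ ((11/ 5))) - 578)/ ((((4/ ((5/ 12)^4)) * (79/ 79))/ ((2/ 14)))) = -23809375/ 38320128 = -0.62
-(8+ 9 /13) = -113 /13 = -8.69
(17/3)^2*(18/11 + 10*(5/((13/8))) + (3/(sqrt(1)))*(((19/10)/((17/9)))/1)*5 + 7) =4504133/2574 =1749.86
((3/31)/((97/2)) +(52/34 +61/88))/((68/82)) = 410297291/152948048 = 2.68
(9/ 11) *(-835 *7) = -52605/ 11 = -4782.27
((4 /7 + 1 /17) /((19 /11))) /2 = 825 /4522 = 0.18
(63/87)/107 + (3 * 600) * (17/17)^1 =5585421/3103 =1800.01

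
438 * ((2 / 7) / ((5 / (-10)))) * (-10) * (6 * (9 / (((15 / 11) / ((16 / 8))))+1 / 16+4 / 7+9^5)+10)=886980043.22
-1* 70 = -70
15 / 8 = 1.88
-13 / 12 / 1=-13 / 12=-1.08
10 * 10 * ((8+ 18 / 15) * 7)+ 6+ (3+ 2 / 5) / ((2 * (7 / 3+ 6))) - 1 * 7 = 1609801 / 250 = 6439.20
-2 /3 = -0.67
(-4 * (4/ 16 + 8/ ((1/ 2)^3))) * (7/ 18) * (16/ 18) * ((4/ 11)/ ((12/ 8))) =-57568/ 2673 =-21.54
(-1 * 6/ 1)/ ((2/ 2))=-6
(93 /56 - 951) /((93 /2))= -17721 /868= -20.42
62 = 62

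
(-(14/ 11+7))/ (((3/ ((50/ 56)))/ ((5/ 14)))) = -1625/ 1848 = -0.88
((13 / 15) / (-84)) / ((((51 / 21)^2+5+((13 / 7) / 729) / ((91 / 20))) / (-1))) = 7371 / 7786120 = 0.00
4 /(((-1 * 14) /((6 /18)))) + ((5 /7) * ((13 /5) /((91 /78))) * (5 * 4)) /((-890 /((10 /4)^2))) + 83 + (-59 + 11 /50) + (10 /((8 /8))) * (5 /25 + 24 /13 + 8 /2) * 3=1745740219 /8503950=205.29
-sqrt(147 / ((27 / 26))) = -7 * sqrt(26) / 3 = -11.90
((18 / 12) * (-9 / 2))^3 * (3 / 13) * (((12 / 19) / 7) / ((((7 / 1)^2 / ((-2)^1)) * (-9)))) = -19683 / 677768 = -0.03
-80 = -80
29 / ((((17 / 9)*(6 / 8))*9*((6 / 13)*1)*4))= 1.23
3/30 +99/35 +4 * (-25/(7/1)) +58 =653/14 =46.64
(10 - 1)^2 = 81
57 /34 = 1.68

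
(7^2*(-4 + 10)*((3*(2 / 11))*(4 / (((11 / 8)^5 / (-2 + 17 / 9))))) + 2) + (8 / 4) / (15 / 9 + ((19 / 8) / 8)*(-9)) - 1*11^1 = -25.49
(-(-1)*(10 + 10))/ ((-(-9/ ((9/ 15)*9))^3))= 108/ 25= 4.32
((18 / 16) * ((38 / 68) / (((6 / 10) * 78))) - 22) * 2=-155489 / 3536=-43.97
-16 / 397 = -0.04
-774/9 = -86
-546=-546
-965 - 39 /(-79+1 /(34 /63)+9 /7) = -17413793 /18055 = -964.49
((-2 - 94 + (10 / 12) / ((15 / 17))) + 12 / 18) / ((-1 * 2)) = 1699 / 36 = 47.19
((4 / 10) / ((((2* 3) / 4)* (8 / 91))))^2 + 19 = 25381 / 900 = 28.20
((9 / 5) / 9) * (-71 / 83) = -71 / 415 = -0.17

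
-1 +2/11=-9/11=-0.82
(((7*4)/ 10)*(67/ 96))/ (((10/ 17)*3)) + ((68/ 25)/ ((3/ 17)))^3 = 49448690687/ 13500000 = 3662.87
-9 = -9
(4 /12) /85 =1 /255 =0.00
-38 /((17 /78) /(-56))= 9763.76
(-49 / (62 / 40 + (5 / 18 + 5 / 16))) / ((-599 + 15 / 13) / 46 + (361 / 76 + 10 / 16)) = 1223040 / 407159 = 3.00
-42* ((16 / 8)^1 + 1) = -126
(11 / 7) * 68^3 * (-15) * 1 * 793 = -41141855040 / 7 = -5877407862.86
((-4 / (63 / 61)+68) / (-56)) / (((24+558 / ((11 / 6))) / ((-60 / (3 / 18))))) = 55550 / 44247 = 1.26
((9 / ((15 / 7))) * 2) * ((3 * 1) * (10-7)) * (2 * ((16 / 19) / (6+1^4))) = 1728 / 95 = 18.19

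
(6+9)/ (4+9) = 15/ 13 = 1.15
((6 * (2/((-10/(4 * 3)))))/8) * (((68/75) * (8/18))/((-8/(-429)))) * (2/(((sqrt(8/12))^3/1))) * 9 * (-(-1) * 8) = -525096 * sqrt(6)/125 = -10289.74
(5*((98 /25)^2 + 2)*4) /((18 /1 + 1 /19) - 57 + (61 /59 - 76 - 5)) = -8111556 /2777125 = -2.92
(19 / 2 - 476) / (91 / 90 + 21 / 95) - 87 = -981024 / 2107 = -465.60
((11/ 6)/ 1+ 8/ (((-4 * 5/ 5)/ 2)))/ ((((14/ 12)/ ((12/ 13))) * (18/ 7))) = -2/ 3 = -0.67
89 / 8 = 11.12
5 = 5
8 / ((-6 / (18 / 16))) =-3 / 2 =-1.50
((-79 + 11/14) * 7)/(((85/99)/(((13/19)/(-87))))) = 93951/18734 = 5.01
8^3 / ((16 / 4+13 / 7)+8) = 3584 / 97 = 36.95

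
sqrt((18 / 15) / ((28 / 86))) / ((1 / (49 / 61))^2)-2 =-2 + 343*sqrt(4515) / 18605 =-0.76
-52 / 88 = -13 / 22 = -0.59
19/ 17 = 1.12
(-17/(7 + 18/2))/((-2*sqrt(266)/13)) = 221*sqrt(266)/8512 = 0.42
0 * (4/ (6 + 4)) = 0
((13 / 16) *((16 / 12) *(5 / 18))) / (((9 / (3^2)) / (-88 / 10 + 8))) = -13 / 54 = -0.24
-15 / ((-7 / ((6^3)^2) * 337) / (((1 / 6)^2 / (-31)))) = -19440 / 73129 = -0.27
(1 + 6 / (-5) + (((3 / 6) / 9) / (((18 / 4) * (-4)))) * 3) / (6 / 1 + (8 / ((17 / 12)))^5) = -160443841 / 4407612903720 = -0.00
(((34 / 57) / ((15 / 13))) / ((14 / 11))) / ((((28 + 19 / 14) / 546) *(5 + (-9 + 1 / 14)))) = -1126216 / 585675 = -1.92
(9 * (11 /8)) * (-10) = -495 /4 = -123.75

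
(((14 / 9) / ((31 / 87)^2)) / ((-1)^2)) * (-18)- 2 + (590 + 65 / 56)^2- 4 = 1052516624097 / 3013696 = 349244.46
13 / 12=1.08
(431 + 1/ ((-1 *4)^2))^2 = 47568609/ 256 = 185814.88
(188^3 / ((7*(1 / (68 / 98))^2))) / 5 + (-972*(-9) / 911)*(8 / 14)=6998030476912 / 76555885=91410.74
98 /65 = 1.51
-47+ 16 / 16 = -46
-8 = -8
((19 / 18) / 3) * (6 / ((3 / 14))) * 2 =532 / 27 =19.70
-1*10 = -10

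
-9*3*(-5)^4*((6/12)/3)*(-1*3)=16875/2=8437.50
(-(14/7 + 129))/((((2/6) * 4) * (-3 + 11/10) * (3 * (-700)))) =-131/5320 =-0.02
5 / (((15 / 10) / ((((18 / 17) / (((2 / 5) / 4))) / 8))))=75 / 17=4.41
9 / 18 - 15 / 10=-1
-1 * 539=-539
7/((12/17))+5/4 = 67/6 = 11.17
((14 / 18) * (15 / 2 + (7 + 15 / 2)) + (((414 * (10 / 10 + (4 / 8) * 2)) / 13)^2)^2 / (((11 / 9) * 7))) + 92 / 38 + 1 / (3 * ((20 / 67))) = 14467537765196623 / 7521253740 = 1923554.01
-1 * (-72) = 72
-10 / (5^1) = -2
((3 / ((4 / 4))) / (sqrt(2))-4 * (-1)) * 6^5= 11664 * sqrt(2)+ 31104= 47599.39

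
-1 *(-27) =27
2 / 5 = 0.40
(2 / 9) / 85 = 2 / 765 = 0.00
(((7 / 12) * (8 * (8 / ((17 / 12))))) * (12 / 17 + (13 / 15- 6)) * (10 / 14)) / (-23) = 72256 / 19941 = 3.62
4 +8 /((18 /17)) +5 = 149 /9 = 16.56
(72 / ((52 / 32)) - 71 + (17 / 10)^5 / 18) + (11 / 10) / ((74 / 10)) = -22298548783 / 865800000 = -25.75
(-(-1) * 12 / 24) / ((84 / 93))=31 / 56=0.55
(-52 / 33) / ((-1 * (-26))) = -2 / 33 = -0.06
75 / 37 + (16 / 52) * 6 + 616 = 298159 / 481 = 619.87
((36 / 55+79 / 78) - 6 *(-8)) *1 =213073 / 4290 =49.67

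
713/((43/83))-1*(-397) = 76250/43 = 1773.26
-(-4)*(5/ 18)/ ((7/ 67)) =670/ 63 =10.63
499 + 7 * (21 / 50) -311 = 9547 / 50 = 190.94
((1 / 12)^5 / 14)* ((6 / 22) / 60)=1 / 766402560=0.00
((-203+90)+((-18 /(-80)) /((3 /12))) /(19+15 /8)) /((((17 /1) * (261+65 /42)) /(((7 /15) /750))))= -4621631 /293490496875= -0.00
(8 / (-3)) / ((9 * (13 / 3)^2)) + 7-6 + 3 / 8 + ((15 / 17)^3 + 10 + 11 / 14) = 12.83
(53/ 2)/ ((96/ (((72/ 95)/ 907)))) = 159/ 689320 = 0.00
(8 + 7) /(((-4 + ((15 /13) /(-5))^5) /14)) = -52.49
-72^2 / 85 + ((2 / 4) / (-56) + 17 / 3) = -55.33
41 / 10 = 4.10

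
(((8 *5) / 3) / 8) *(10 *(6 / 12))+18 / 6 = 34 / 3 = 11.33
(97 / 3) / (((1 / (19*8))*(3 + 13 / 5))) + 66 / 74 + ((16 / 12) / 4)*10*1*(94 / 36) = 6204292 / 6993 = 887.21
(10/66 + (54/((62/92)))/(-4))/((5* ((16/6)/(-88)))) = 20338/155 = 131.21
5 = 5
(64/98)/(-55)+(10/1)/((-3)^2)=26662/24255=1.10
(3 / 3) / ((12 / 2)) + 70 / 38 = 229 / 114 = 2.01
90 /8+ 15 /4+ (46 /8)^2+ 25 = 1169 /16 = 73.06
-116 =-116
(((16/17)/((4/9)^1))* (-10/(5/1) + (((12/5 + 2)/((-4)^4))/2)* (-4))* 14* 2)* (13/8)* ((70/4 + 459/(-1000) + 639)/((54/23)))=-297961357421/5440000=-54772.31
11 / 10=1.10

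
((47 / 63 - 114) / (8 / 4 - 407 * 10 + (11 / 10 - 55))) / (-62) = -35675 / 80500707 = -0.00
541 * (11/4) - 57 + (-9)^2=6047/4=1511.75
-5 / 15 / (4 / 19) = -19 / 12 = -1.58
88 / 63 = 1.40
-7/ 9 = -0.78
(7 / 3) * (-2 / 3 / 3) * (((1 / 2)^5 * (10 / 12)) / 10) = -7 / 5184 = -0.00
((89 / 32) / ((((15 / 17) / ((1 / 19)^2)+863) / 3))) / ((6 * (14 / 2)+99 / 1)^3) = 0.00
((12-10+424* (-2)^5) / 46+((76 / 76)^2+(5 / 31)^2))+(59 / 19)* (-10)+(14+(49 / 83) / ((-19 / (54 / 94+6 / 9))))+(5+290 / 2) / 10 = -1454660983421 / 4914756771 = -295.98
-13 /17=-0.76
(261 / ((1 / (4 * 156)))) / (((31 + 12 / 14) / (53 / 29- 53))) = -58339008 / 223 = -261609.90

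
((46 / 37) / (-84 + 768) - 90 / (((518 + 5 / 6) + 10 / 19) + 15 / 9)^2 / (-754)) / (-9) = -3399857733991 / 16830545840943822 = -0.00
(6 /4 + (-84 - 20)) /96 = -1.07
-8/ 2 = -4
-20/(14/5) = -50/7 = -7.14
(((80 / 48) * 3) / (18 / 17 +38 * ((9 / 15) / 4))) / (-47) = -850 / 54003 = -0.02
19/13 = 1.46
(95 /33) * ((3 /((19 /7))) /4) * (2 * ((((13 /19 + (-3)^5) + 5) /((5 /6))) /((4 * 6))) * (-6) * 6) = 284067 /418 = 679.59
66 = 66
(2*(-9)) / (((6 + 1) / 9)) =-23.14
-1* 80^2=-6400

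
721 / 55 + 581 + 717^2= 28307571 / 55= 514683.11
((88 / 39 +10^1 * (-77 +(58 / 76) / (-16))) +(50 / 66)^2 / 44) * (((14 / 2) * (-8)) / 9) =254574028373 / 53258634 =4779.96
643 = 643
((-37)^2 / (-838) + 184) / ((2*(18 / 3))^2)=50941 / 40224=1.27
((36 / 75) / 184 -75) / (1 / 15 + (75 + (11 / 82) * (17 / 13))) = -137908953 / 138358915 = -1.00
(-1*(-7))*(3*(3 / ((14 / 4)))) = 18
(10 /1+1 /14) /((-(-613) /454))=32007 /4291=7.46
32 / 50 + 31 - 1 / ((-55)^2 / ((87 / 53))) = 5072596 / 160325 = 31.64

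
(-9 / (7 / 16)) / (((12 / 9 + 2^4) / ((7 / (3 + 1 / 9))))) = -243 / 91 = -2.67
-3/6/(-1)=1/2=0.50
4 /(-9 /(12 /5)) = -16 /15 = -1.07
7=7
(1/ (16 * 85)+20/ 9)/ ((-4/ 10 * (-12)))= 27209/ 58752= 0.46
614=614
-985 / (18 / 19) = -18715 / 18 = -1039.72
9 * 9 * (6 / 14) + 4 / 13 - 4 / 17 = 53815 / 1547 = 34.79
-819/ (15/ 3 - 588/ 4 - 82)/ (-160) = -117/ 5120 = -0.02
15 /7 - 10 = -55 /7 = -7.86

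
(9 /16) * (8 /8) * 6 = 27 /8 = 3.38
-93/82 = -1.13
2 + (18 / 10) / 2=2.90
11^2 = 121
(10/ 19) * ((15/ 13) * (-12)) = -1800/ 247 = -7.29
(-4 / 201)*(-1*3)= 4 / 67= 0.06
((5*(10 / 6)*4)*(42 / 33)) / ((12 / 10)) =35.35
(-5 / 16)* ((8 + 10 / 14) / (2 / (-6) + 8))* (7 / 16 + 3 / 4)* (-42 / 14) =1.27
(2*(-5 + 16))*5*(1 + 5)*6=3960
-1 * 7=-7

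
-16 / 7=-2.29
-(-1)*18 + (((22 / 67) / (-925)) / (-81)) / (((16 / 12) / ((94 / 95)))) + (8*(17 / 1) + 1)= 24639711142 / 158965875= 155.00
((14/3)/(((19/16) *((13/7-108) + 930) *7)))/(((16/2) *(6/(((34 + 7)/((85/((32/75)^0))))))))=574/83823345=0.00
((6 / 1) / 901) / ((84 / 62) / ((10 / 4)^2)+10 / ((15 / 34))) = 0.00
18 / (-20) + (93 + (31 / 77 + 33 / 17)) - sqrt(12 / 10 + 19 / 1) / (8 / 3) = 1236269 / 13090 - 3 * sqrt(505) / 40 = 92.76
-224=-224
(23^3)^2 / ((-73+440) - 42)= 148035889 / 325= 455495.04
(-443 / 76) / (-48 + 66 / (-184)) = 10189 / 84531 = 0.12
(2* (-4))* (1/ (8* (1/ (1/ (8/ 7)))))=-7/ 8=-0.88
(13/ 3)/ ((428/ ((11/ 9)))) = 143/ 11556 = 0.01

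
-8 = -8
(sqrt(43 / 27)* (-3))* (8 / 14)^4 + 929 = 929 - 256* sqrt(129) / 7203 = 928.60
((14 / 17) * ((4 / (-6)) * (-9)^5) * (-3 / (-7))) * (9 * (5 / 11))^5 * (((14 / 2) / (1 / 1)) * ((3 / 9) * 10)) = 1016978783625000 / 2737867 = 371449301.09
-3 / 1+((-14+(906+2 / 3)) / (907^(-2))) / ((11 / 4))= 8812215989 / 33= 267036848.15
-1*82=-82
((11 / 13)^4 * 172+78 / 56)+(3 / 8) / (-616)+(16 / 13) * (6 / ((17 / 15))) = 229890963949 / 2392726336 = 96.08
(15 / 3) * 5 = 25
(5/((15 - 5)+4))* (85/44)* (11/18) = 425/1008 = 0.42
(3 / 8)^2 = 9 / 64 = 0.14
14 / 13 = 1.08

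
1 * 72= 72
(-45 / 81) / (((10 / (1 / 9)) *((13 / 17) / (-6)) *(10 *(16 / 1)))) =17 / 56160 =0.00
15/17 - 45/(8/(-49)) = 276.51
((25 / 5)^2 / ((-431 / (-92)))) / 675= 92 / 11637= 0.01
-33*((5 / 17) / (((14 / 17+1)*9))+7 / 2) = -21593 / 186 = -116.09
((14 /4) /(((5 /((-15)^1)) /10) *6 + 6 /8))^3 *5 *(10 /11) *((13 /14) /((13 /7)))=585.68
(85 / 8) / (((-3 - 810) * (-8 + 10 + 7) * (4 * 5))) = -17 / 234144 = -0.00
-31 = -31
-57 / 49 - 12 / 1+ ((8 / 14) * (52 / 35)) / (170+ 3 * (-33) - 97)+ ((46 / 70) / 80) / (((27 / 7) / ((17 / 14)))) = -13963823 / 1058400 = -13.19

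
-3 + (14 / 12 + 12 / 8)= -1 / 3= -0.33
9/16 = 0.56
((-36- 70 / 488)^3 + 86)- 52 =-685401706603 / 14526784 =-47181.93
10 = 10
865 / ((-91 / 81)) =-70065 / 91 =-769.95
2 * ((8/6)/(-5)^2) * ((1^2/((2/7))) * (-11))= -308/75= -4.11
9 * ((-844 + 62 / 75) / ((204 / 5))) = -31619 / 170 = -185.99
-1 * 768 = -768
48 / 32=3 / 2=1.50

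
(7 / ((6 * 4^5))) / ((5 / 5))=7 / 6144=0.00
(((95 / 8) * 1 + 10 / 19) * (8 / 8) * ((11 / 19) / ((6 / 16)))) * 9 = 62205 / 361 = 172.31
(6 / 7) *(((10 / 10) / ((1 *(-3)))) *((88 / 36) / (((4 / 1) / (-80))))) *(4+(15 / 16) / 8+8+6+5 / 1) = 162745 / 504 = 322.91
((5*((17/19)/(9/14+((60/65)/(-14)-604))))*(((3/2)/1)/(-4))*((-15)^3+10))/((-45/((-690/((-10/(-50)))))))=-427607375/596182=-717.24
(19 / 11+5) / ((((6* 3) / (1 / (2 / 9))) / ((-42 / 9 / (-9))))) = 259 / 297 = 0.87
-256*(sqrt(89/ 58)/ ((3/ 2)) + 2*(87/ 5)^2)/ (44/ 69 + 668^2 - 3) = -267397632/ 769732325 - 5888*sqrt(5162)/ 892889497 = -0.35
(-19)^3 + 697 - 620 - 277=-7059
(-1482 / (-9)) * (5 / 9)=2470 / 27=91.48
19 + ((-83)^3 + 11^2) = -571647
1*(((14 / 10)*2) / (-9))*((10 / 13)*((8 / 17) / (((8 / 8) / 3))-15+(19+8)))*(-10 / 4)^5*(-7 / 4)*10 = -14546875 / 2652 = -5485.25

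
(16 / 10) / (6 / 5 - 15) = -8 / 69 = -0.12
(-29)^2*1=841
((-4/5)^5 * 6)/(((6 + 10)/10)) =-768/625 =-1.23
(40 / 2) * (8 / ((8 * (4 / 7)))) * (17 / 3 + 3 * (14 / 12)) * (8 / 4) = 1925 / 3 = 641.67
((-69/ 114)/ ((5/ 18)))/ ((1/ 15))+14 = -355/ 19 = -18.68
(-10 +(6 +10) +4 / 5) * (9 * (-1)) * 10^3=-61200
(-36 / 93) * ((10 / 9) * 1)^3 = -4000 / 7533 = -0.53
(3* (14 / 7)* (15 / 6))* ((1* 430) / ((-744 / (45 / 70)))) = -9675 / 1736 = -5.57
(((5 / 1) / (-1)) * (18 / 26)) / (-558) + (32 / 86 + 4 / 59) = 912181 / 2044822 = 0.45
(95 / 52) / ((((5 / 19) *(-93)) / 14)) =-2527 / 2418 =-1.05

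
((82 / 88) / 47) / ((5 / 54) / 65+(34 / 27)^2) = 388557 / 31105822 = 0.01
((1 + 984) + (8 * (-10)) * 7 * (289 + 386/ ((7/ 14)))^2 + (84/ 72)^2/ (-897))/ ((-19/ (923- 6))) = 18667338198290033/ 613548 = 30425228667.18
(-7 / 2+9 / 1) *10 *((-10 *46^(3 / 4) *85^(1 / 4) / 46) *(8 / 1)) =-2200 *46^(3 / 4) *85^(1 / 4) / 23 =-5130.01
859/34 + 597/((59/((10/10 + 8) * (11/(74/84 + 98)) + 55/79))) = 27931672553/658142522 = 42.44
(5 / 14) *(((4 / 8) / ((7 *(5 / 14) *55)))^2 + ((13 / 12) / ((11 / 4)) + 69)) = 15743753 / 635250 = 24.78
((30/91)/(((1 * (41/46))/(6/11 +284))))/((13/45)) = 194373000/533533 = 364.31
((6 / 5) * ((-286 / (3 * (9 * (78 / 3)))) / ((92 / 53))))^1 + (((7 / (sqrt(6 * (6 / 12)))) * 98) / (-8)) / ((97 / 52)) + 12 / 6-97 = -197233 / 2070-4459 * sqrt(3) / 291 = -121.82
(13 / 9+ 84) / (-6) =-769 / 54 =-14.24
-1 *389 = -389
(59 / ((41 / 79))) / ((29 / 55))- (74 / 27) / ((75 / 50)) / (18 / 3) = 215.30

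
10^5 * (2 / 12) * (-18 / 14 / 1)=-150000 / 7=-21428.57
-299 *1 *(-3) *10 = 8970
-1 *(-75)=75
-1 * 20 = -20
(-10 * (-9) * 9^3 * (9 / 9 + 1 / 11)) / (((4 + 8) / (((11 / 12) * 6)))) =32805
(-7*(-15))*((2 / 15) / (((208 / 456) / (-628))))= -250572 / 13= -19274.77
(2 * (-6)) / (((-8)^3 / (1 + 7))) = 3 / 16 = 0.19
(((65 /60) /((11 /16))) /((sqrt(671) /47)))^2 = 5973136 /730719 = 8.17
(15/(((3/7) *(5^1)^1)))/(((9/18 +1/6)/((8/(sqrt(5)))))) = 84 *sqrt(5)/5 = 37.57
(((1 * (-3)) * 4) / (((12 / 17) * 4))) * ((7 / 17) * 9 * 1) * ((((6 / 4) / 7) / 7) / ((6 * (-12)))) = 3 / 448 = 0.01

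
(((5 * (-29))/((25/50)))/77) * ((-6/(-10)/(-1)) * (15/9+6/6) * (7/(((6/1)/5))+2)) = 10904/231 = 47.20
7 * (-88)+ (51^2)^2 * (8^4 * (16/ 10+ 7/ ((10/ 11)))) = 1288527240184/ 5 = 257705448036.80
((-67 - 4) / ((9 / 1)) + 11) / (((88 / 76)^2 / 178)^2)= 7225908487 / 131769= 54837.70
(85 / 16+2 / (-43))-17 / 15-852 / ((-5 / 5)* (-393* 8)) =5220659 / 1351920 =3.86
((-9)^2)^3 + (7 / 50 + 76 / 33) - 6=531437.44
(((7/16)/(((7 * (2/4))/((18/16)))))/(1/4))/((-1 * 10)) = -9/160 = -0.06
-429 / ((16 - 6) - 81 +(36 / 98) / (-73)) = 1534533 / 253985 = 6.04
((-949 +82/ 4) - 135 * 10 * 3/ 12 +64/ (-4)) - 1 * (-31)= -1251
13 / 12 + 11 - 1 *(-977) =11869 / 12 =989.08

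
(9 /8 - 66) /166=-519 /1328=-0.39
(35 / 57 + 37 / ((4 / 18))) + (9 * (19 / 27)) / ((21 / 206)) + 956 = 2837467 / 2394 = 1185.24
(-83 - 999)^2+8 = 1170732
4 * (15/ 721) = 60/ 721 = 0.08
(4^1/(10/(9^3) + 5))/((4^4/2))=729/116960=0.01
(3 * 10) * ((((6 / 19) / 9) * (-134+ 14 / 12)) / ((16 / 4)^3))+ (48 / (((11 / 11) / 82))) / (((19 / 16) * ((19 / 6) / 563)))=20422285373 / 34656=589285.70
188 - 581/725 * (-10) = 28422/145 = 196.01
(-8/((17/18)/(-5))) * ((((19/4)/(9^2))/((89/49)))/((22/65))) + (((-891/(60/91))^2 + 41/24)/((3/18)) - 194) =10956701.23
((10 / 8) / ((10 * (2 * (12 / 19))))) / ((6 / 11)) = 209 / 1152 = 0.18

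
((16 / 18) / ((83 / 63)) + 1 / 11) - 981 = -894954 / 913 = -980.23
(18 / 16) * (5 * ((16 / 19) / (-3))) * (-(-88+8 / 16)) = -2625 / 19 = -138.16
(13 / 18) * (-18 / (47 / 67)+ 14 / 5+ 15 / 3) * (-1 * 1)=18187 / 1410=12.90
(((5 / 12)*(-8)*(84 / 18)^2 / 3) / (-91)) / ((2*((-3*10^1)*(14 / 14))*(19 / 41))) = -574 / 60021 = -0.01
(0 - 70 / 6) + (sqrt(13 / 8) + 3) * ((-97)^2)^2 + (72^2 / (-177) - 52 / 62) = 88529281 * sqrt(26) / 4 + 1457280265220 / 5487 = 378440934.04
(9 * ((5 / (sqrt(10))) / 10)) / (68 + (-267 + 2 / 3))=-27 * sqrt(10) / 11900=-0.01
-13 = -13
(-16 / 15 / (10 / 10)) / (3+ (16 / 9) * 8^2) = -48 / 5255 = -0.01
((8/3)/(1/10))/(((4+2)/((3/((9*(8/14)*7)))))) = 0.37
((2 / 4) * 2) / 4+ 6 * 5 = 121 / 4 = 30.25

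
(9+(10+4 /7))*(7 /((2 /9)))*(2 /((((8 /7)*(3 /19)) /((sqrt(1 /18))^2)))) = 18221 /48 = 379.60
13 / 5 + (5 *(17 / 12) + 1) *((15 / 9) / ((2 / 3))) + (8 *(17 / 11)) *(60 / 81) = 379763 / 11880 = 31.97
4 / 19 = 0.21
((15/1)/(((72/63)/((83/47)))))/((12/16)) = 30.90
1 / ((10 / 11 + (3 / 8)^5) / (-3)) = -1081344 / 330353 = -3.27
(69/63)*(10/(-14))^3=-2875/7203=-0.40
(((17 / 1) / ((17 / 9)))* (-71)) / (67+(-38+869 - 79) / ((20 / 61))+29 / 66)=-210870 / 779143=-0.27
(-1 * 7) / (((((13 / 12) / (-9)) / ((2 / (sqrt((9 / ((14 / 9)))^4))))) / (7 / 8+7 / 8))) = 19208 / 3159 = 6.08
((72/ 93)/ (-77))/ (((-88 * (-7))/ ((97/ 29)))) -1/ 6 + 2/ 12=-291/ 5330171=-0.00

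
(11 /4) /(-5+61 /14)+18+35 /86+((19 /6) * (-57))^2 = 50456099 /1548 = 32594.38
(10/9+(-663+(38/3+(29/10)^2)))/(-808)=576731/727200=0.79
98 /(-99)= -98 /99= -0.99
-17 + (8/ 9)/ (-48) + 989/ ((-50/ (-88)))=2326889/ 1350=1723.62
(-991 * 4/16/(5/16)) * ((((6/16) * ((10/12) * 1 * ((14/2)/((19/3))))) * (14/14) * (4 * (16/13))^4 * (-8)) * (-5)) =-3491506421760/542659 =-6434070.79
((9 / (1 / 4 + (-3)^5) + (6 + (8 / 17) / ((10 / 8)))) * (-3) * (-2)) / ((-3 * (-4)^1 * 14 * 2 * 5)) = 37373 / 1650700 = 0.02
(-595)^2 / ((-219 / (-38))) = 13452950 / 219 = 61429.00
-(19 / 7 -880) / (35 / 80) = 98256 / 49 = 2005.22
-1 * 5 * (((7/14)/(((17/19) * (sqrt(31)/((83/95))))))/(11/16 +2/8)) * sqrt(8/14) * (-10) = 2656 * sqrt(217)/11067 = 3.54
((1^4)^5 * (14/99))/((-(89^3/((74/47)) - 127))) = -0.00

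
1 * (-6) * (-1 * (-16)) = -96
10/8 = 5/4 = 1.25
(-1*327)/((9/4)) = -436/3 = -145.33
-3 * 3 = -9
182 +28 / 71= 12950 / 71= 182.39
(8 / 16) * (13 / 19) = 13 / 38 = 0.34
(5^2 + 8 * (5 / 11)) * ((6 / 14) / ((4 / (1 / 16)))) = 135 / 704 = 0.19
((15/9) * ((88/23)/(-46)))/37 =-220/58719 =-0.00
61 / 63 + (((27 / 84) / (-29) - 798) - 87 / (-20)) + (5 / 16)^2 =-1853531369 / 2338560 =-792.60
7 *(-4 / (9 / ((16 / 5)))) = -448 / 45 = -9.96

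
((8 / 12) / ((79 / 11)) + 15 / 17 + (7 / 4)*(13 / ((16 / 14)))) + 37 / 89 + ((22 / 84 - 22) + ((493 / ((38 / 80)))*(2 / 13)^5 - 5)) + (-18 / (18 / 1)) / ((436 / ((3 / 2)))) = -330739045164586511 / 61763536161049632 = -5.35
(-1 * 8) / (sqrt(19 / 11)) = -8 * sqrt(209) / 19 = -6.09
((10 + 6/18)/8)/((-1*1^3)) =-31/24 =-1.29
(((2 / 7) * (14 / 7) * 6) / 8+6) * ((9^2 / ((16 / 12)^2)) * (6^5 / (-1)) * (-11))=175375530 / 7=25053647.14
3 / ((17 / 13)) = 39 / 17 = 2.29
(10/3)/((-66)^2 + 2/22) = 110/143751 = 0.00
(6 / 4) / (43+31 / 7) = 21 / 664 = 0.03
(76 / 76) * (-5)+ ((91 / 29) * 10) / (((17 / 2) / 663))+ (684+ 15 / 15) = 90700 / 29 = 3127.59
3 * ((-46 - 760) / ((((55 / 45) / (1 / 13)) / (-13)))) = 21762 / 11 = 1978.36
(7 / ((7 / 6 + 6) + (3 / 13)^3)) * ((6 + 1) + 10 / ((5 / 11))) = 382278 / 13519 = 28.28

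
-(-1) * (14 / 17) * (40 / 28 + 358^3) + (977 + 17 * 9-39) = 37786855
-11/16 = -0.69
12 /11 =1.09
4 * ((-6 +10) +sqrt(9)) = 28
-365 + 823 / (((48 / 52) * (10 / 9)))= 437.42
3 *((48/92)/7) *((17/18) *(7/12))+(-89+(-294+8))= -51733/138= -374.88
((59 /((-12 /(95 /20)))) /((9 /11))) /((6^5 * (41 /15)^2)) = -308275 /627429888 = -0.00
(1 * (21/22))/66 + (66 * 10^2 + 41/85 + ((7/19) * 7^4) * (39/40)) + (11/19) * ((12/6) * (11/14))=81678932381/10943240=7463.87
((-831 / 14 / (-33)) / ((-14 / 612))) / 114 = -0.69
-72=-72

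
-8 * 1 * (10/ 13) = -80/ 13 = -6.15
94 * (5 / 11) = 470 / 11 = 42.73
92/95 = 0.97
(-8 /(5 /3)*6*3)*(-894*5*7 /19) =2703456 /19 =142287.16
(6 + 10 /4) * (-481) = -8177 /2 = -4088.50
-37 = -37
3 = 3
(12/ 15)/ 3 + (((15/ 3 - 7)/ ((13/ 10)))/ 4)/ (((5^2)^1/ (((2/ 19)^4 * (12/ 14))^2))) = 8654823720164/ 32455588971351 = 0.27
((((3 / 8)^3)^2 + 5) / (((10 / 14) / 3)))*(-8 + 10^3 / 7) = 232126473 / 81920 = 2833.58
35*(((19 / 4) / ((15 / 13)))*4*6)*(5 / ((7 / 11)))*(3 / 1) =81510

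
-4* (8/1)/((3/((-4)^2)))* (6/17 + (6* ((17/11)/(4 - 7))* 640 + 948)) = 98599936/561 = 175757.46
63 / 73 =0.86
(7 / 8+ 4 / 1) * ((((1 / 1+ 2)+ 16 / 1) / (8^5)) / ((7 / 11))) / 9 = 2717 / 5505024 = 0.00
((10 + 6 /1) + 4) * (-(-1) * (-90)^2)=162000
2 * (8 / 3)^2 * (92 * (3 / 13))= 11776 / 39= 301.95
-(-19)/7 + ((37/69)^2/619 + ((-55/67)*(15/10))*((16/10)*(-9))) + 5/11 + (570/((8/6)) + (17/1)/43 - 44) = 529284296430397/1307533454766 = 404.80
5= 5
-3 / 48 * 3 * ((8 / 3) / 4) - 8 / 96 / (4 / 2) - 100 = -601 / 6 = -100.17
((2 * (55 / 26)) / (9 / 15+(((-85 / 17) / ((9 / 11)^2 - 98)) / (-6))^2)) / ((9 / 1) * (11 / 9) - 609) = -686553758550 / 58231865539159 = -0.01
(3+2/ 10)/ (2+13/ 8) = 0.88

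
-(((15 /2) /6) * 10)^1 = -25 /2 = -12.50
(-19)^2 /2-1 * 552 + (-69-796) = -2473 /2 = -1236.50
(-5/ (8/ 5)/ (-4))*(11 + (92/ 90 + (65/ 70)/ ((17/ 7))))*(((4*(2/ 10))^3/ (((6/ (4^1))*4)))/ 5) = 18979/ 114750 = 0.17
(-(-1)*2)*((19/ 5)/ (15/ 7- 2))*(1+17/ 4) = 2793/ 10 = 279.30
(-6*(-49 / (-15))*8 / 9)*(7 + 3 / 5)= -29792 / 225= -132.41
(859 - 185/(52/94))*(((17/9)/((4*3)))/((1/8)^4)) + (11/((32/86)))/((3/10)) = 949987553/2808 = 338314.66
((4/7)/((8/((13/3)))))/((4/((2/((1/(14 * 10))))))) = 65/3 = 21.67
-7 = -7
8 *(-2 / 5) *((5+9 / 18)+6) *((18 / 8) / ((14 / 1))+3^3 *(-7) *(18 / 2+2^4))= 6085593 / 35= 173874.09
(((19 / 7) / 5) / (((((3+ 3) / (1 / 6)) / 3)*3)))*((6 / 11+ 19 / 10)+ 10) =26011 / 138600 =0.19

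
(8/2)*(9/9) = 4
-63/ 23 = -2.74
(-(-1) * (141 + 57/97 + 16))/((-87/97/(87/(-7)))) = 15286/7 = 2183.71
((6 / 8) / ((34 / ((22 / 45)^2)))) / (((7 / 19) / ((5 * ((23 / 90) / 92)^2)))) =2299 / 4164048000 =0.00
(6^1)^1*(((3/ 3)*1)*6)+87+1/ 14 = 1723/ 14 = 123.07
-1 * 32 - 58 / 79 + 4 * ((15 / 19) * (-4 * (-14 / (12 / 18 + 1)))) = 110130 / 1501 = 73.37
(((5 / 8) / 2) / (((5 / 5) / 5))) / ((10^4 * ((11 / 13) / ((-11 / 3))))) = -13 / 19200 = -0.00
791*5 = 3955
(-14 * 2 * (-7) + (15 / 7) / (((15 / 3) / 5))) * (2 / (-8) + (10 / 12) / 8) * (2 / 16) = -1387 / 384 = -3.61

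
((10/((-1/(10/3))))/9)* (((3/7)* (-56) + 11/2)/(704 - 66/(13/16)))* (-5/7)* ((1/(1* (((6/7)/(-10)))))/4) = 300625/1311552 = 0.23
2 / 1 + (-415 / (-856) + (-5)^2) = 23527 / 856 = 27.48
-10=-10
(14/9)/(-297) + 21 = 56119/2673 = 20.99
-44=-44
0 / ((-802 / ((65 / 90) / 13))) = 0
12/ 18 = 2/ 3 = 0.67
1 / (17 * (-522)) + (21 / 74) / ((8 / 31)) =2888191 / 2626704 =1.10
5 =5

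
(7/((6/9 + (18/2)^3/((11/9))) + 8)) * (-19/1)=-231/1051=-0.22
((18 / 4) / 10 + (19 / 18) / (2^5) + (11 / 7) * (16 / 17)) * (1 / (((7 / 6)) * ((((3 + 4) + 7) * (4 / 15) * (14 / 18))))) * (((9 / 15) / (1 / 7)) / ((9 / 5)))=2017227 / 1492736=1.35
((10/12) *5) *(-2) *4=-100/3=-33.33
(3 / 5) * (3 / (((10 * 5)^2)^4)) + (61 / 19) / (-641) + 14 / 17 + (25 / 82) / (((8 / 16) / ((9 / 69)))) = 34245603906251757173941 / 38133115039062500000000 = 0.90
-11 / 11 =-1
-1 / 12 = -0.08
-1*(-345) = 345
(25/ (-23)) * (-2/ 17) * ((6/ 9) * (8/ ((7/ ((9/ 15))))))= 160/ 2737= 0.06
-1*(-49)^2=-2401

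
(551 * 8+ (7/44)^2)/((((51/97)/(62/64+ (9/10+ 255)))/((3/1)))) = 34021418846011/5265920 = 6460679.02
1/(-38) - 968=-36785/38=-968.03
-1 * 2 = -2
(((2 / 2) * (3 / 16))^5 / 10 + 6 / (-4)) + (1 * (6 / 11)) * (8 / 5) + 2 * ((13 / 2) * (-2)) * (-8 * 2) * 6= 287824677489 / 115343360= 2495.37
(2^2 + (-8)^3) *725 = -368300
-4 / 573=-0.01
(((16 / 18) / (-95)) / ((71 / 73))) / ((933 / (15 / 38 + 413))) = -4587028 / 1076117535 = -0.00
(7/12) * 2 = 7/6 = 1.17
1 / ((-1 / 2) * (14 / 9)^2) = -81 / 98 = -0.83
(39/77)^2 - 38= -223781/5929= -37.74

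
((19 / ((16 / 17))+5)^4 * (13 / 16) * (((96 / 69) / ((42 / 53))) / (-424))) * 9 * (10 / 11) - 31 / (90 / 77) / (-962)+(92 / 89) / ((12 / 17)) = -9907039682127139007 / 894347052318720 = -11077.40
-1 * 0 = 0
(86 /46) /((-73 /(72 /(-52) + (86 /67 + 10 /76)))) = -43473 /55571542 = -0.00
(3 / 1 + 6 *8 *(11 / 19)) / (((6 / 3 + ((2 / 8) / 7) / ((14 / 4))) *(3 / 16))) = 81.69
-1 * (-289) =289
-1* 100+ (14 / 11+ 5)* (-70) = -5930 / 11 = -539.09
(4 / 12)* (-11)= -11 / 3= -3.67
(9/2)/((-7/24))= -108/7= -15.43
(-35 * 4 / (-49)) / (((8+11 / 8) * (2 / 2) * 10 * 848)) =1 / 27825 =0.00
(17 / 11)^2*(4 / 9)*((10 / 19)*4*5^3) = 5780000 / 20691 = 279.35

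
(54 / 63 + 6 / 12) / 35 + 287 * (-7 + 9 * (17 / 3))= 6187739 / 490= 12628.04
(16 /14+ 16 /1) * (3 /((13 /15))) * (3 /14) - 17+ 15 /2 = 4097 /1274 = 3.22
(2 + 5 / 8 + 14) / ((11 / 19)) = 2527 / 88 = 28.72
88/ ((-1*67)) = -88/ 67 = -1.31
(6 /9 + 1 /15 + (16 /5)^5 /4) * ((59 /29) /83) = 46805113 /22565625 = 2.07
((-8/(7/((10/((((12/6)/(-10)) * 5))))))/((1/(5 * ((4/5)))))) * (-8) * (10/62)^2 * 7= -64000/961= -66.60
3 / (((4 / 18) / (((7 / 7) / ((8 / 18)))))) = 243 / 8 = 30.38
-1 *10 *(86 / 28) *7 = -215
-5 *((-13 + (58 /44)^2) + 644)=-1531225 /484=-3163.69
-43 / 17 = -2.53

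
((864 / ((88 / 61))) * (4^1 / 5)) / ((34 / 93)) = 1225368 / 935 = 1310.55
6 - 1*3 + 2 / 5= 17 / 5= 3.40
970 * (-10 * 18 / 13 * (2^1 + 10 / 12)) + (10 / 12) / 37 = -109823335 / 2886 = -38053.82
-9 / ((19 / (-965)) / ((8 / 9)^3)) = 494080 / 1539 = 321.04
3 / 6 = 1 / 2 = 0.50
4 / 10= 2 / 5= 0.40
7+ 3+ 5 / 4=45 / 4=11.25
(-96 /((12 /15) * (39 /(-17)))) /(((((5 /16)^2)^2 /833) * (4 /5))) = 1856110592 /325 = 5711109.51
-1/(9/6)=-2/3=-0.67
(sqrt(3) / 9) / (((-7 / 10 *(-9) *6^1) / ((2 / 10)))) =sqrt(3) / 1701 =0.00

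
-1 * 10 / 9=-10 / 9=-1.11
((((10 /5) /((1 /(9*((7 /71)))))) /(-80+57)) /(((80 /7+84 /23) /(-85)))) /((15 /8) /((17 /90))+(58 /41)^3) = 87839125290 /2576739074227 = 0.03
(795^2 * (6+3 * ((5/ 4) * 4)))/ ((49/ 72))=136517400/ 7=19502485.71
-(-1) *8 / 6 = 1.33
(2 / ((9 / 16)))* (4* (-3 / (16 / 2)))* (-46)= 736 / 3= 245.33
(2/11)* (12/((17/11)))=24/17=1.41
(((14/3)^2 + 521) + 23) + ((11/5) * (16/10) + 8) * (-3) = 119524/225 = 531.22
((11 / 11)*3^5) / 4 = 243 / 4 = 60.75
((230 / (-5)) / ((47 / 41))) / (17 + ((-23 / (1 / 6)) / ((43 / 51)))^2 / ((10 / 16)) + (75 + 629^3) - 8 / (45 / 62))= -156924630 / 973361481789043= -0.00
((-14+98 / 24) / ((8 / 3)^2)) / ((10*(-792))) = 119 / 675840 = 0.00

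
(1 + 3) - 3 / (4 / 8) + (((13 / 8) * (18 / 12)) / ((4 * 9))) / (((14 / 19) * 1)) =-5129 / 2688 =-1.91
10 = 10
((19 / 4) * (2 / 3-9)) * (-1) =475 / 12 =39.58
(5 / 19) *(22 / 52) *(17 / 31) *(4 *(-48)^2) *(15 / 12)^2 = 6732000 / 7657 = 879.20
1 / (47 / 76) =1.62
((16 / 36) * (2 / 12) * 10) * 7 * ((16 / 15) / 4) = 112 / 81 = 1.38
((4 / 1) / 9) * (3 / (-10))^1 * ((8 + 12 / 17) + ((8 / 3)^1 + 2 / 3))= -1228 / 765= -1.61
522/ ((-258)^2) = 29/ 3698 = 0.01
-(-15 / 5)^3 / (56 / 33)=891 / 56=15.91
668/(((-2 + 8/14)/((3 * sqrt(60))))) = -14028 * sqrt(15)/5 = -10866.04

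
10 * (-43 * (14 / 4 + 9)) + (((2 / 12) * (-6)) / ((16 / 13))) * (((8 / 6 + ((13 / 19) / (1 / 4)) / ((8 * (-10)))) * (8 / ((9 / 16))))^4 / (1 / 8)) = -33022065919093357199 / 43286201600625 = -762877.42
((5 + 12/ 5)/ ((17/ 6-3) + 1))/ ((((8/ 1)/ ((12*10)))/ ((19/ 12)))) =2109/ 10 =210.90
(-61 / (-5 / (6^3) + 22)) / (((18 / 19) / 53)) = -737124 / 4747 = -155.28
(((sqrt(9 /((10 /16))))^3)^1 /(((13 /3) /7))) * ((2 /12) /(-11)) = -1512 * sqrt(10) /3575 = -1.34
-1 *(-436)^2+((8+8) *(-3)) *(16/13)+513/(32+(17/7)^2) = -1530068977/8047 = -190141.54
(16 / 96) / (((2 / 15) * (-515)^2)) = 0.00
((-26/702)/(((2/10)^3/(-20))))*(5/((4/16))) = 50000/27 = 1851.85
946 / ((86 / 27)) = 297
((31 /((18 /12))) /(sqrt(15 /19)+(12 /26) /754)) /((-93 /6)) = -1.50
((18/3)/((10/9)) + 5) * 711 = 7394.40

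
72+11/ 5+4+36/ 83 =32633/ 415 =78.63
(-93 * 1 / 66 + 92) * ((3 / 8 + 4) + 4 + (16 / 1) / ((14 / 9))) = 189335 / 112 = 1690.49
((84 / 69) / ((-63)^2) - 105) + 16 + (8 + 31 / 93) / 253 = -12762370 / 143451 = -88.97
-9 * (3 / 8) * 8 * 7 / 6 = -63 / 2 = -31.50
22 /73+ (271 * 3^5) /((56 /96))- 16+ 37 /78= 4498996975 /39858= 112875.63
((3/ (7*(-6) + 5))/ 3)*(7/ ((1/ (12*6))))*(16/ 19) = -8064/ 703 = -11.47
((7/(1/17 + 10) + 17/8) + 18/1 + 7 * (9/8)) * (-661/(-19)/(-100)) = -3243527/324900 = -9.98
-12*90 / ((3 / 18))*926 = -6000480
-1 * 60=-60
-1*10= -10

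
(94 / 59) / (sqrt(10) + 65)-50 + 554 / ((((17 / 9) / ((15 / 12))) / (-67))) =-41622615587 / 1691058-94 * sqrt(10) / 248685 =-24613.36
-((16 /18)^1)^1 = -8 /9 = -0.89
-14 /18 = -7 /9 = -0.78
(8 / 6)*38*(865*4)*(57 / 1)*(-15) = -149887200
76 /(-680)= -19 /170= -0.11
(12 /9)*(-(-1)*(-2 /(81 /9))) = -8 /27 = -0.30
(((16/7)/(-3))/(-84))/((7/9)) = 4/343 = 0.01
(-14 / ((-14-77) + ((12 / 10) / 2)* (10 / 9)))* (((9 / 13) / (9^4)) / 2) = 0.00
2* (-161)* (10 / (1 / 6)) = -19320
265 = 265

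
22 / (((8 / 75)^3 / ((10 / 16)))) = 23203125 / 2048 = 11329.65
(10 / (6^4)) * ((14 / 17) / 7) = 0.00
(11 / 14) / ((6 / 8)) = 22 / 21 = 1.05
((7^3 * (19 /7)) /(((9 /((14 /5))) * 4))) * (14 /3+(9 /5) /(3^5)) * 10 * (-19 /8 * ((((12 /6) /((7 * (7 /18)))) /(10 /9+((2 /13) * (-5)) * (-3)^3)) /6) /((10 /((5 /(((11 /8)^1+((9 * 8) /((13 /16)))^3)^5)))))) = -8488251230056960273028936 /61577766162855102790403727308254645679931258208983975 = -0.00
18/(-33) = -6/11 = -0.55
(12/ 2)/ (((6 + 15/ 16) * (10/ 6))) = 96/ 185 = 0.52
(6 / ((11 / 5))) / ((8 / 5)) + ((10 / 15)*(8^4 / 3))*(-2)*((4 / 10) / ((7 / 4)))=-5743543 / 13860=-414.40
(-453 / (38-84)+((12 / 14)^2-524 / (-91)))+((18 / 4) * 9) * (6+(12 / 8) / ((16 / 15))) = 296577391 / 937664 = 316.29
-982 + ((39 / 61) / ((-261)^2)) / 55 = -74810709257 / 76181985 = -982.00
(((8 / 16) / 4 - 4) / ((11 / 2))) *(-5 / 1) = 155 / 44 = 3.52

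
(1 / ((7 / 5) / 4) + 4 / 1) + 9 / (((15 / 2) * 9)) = 734 / 105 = 6.99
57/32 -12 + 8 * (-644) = -165191/32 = -5162.22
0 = 0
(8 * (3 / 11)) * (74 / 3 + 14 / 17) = 55.61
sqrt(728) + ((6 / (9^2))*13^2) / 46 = 169 / 621 + 2*sqrt(182) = 27.25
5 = 5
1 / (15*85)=1 / 1275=0.00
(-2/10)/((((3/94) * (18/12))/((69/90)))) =-3.20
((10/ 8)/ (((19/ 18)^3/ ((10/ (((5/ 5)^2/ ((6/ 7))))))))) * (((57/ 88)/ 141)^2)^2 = 1038825/ 256053179723264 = 0.00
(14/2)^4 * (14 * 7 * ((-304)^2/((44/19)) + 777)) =9572842441.27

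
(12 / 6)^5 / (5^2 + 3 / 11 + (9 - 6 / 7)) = 0.96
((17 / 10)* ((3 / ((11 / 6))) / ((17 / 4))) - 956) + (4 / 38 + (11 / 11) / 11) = -998131 / 1045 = -955.15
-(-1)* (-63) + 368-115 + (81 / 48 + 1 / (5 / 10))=3099 / 16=193.69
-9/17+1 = 8/17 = 0.47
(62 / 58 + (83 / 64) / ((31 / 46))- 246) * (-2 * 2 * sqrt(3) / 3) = 561.20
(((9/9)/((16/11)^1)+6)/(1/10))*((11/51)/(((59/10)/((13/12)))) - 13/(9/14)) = -64980565/48144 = -1349.71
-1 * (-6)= 6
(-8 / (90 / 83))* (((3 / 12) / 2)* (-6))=83 / 15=5.53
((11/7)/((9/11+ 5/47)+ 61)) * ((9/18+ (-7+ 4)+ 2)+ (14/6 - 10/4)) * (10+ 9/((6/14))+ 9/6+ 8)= -0.69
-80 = -80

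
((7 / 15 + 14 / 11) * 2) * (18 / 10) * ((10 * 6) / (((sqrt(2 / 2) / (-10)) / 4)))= -15028.36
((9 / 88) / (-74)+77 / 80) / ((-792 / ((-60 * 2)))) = 15647 / 107448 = 0.15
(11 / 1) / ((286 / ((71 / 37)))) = 71 / 962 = 0.07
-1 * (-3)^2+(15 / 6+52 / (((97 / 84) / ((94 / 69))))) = 244725 / 4462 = 54.85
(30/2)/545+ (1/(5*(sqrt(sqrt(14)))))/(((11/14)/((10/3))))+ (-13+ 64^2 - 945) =2*14^(3/4)/33+ 342045/109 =3138.47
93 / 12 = 31 / 4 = 7.75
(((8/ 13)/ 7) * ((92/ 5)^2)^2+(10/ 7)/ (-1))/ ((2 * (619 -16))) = 40930937/ 4899375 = 8.35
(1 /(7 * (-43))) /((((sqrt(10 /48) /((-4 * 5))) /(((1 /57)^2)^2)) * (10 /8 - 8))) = -32 * sqrt(30) /85788620127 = -0.00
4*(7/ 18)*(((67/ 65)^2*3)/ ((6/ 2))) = 62846/ 38025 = 1.65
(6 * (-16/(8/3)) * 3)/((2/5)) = -270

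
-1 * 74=-74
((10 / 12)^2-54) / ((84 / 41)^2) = -3225839 / 254016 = -12.70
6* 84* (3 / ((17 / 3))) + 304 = 9704 / 17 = 570.82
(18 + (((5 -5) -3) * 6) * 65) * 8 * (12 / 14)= -7899.43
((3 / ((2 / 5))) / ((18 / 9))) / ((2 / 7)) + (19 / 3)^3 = 57707 / 216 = 267.16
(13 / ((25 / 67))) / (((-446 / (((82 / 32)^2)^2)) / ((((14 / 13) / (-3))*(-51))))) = -22529792453 / 365363200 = -61.66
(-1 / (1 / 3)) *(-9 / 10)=2.70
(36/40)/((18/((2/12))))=1/120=0.01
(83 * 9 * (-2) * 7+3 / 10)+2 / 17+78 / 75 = -8888061 / 850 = -10456.54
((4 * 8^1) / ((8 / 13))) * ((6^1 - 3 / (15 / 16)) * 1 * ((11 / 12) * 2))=4004 / 15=266.93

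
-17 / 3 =-5.67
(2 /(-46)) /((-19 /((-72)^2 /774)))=288 /18791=0.02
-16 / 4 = -4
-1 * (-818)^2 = -669124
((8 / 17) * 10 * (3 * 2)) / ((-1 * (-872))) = 60 / 1853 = 0.03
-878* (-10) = 8780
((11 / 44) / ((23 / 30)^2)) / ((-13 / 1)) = -225 / 6877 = -0.03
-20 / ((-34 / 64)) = 640 / 17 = 37.65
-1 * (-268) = 268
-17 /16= -1.06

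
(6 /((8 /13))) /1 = 39 /4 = 9.75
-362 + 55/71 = -25647/71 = -361.23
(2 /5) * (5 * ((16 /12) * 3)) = 8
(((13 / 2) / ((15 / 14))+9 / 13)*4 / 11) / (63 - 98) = -5272 / 75075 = -0.07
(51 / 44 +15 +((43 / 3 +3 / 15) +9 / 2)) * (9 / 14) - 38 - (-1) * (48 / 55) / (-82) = -1943063 / 126280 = -15.39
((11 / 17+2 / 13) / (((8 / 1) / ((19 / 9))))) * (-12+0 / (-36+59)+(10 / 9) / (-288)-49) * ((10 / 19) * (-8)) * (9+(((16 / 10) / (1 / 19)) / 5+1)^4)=255262889506763 / 1864687500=136893.12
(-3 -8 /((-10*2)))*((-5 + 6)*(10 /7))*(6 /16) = -39 /28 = -1.39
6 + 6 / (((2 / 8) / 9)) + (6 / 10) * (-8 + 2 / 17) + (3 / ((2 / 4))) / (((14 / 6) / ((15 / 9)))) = 221.56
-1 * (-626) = 626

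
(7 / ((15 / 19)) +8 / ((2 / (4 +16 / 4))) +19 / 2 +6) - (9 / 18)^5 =27041 / 480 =56.34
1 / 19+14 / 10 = 138 / 95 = 1.45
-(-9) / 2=9 / 2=4.50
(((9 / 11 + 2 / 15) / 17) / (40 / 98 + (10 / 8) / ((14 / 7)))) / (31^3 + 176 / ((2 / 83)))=61544 / 42140847375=0.00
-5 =-5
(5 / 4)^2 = 25 / 16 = 1.56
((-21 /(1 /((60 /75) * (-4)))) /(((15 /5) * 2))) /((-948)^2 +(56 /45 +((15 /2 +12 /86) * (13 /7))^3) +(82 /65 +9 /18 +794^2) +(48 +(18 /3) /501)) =238715068318272 /32653810249158757991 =0.00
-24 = -24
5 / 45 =0.11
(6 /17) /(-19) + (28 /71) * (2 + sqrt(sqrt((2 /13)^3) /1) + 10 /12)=28 * 13^(1 /4) * 2^(3 /4) /923 + 75596 /68799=1.20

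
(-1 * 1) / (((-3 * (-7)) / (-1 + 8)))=-1 / 3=-0.33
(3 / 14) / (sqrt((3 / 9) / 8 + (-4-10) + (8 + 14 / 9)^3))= 0.01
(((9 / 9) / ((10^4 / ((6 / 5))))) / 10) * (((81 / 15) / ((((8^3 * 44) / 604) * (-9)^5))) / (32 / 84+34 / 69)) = -24311 / 721923840000000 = -0.00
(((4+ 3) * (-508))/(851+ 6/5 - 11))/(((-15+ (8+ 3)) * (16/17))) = 75565/67296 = 1.12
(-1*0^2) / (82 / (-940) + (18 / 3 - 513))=0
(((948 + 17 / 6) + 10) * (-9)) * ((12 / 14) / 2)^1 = -3706.07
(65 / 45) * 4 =52 / 9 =5.78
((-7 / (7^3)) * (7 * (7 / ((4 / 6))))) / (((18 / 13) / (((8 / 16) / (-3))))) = 0.18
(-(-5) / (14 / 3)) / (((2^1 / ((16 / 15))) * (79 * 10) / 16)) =32 / 2765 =0.01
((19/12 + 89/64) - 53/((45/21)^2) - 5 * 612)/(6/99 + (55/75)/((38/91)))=-9235163047/5467680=-1689.05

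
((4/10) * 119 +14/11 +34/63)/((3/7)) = 171214/1485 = 115.30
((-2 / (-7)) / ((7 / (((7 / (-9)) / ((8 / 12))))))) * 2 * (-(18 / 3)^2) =24 / 7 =3.43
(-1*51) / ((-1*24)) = 17 / 8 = 2.12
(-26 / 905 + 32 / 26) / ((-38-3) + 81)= 7071 / 235300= 0.03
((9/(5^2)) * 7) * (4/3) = 84/25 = 3.36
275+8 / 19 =5233 / 19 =275.42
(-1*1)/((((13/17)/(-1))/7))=119/13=9.15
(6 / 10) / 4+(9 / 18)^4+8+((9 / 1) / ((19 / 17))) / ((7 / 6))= 160821 / 10640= 15.11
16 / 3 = 5.33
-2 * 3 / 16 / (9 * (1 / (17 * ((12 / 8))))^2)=-867 / 32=-27.09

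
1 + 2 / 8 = 5 / 4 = 1.25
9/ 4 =2.25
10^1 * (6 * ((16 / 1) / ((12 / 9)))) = 720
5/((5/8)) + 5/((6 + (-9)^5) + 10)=472259/59033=8.00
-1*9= -9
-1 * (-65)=65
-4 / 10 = -2 / 5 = -0.40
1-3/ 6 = 1/ 2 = 0.50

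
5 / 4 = 1.25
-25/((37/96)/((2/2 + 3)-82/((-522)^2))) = -217970800/840159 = -259.44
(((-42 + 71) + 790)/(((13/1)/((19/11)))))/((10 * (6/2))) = 399/110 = 3.63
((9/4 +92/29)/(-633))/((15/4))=-629/275355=-0.00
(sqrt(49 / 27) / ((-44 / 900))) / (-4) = 6.89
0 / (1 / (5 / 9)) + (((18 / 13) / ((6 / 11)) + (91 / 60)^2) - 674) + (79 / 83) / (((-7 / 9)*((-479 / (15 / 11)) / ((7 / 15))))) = -13695625740469 / 20466903600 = -669.16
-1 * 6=-6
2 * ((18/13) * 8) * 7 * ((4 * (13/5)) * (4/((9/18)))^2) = 516096/5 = 103219.20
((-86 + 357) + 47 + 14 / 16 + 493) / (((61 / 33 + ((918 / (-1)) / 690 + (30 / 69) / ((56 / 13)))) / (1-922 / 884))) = -3278253825 / 58143332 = -56.38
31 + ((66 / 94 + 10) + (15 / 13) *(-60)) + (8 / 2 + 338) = 192142 / 611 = 314.47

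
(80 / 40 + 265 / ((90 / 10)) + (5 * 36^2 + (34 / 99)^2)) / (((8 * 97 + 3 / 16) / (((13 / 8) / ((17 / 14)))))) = 23230415572 / 2069216523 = 11.23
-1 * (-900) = 900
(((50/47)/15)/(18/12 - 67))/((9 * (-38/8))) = 80/3158541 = 0.00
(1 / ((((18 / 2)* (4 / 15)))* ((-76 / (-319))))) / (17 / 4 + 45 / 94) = 74965 / 202692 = 0.37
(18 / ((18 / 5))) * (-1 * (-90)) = 450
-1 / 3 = -0.33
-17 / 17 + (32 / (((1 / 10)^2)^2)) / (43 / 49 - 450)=-15702007 / 22007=-713.50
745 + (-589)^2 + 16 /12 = 1043002 /3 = 347667.33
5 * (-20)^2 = 2000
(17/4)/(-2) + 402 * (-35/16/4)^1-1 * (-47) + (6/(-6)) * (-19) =-4991/32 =-155.97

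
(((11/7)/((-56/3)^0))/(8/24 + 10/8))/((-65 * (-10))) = 66/43225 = 0.00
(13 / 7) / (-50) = -13 / 350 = -0.04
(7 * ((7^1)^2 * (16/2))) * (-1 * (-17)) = 46648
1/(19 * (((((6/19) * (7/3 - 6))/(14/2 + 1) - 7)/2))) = -8/543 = -0.01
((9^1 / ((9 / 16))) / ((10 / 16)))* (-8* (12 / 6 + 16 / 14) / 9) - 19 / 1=-90.52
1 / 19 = 0.05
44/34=22/17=1.29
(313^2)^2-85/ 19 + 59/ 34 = 6200259523037/ 646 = 9597924958.26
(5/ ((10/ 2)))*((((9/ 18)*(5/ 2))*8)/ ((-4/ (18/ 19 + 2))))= -140/ 19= -7.37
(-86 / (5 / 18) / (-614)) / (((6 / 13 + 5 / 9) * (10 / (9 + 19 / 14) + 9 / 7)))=2626182 / 11925415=0.22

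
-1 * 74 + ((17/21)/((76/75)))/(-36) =-1417673/19152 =-74.02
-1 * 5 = -5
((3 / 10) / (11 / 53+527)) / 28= 53 / 2607920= 0.00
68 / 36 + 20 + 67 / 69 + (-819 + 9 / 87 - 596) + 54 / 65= -542841578 / 390195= -1391.21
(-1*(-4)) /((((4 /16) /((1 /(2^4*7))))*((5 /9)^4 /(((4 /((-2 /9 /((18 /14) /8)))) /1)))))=-531441 /122500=-4.34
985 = 985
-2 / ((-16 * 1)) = 1 / 8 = 0.12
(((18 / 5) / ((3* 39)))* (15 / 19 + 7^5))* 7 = 4470872 / 1235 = 3620.14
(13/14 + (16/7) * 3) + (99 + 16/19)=28629/266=107.63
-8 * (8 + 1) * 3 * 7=-1512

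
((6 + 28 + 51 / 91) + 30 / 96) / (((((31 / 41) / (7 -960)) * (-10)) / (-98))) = -2777504205 / 6448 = -430754.37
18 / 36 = 1 / 2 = 0.50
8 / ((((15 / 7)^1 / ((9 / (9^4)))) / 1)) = 0.01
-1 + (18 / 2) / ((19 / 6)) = 35 / 19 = 1.84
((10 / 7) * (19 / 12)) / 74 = 95 / 3108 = 0.03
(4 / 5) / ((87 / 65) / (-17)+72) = 884 / 79473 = 0.01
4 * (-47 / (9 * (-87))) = 188 / 783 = 0.24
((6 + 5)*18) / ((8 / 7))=173.25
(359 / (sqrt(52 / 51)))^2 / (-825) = -2190977 / 14300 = -153.22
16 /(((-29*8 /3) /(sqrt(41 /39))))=-2*sqrt(1599) /377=-0.21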